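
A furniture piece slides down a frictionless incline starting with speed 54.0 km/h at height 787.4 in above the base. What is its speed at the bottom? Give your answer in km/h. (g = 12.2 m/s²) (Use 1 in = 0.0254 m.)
Convert to SI: v₀ = 15.0 m/s, h = 20.0 m
½mv₀² + mgh = ½mv² ⇒ v = √(v₀² + 2gh) = √(15.0² + 2·12.2·20.0) = 26.702 m/s = 96.13 km/h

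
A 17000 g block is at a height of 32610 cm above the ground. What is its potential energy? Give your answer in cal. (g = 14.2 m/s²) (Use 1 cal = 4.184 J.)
Convert to SI: m = 17.0 kg, h = 326.1 m
PE = mgh = (17.0)(14.2)(326.1) = 78720.5 J = 18810 cal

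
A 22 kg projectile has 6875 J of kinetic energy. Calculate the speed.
v = √(2·KE/m) = √(2·6875/22) = 25.0 m/s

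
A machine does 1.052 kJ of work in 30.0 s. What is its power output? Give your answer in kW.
Convert to SI: W = 1052.0 J, t = 30.0 s
P = W/t = 1052.0/30.0 = 35.0667 W = 0.03507 kW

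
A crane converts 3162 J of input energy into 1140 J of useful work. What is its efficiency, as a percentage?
η = W_out/W_in = 1140/3162 = 36.05%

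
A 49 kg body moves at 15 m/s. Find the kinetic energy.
KE = ½mv² = ½(49)(15)² = 5512.5 J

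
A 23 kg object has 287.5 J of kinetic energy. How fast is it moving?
v = √(2·KE/m) = √(2·287.5/23) = 5.0 m/s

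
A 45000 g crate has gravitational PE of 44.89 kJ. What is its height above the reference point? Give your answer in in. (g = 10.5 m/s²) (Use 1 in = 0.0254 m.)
Convert to SI: m = 45.0 kg, PE = 44890.0 J
h = PE/(mg) = 44890.0/(45.0·10.5) = 95.0053 m = 3740 in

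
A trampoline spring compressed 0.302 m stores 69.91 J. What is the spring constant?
k = 2·PE/x² = 2·69.91/(0.302)² = 1533 N/m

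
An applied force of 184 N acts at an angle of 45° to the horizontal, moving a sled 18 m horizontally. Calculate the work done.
W = F·d·cosθ = (184)(18)cos(45°) = 2342 J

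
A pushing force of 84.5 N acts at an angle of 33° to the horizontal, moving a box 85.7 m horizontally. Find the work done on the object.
W = F·d·cosθ = (84.5)(85.7)cos(33°) = 6073 J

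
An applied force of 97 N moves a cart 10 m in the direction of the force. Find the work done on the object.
W = F·d = (97)(10) = 970.0 J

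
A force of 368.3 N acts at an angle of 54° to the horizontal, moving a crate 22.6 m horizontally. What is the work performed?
W = F·d·cosθ = (368.3)(22.6)cos(54°) = 4892 J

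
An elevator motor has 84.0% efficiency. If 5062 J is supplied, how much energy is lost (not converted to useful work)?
W_lost = W_in(1 − η) = 5062·(1 − 0.84) = 809.9 J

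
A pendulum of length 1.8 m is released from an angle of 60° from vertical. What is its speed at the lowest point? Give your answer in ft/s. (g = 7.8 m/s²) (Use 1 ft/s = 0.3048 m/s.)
h = L(1 − cosθ) = 1.8(1 − cos60°) = 0.9 m
v = √(2gh) = √(2·7.8·0.9) = 3.747 m/s = 12.29 ft/s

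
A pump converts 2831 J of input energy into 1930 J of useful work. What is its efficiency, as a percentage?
η = W_out/W_in = 1930/2831 = 68.17%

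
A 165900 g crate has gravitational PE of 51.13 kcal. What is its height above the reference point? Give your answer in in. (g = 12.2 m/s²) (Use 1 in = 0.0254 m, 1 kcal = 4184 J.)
Convert to SI: m = 165.9 kg, PE = 213928 J
h = PE/(mg) = 213928/(165.9·12.2) = 105.697 m = 4161 in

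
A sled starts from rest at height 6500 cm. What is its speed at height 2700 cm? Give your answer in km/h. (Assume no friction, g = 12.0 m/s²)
Convert to SI: h₁−h₂ = 38.0 m
mgh₁ = mgh₂ + ½mv² ⇒ v = √(2g(h₁−h₂)) = √(2·12.0·38.0) = 30.1993 m/s = 108.7 km/h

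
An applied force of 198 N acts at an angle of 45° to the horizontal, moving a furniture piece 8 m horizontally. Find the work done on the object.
W = F·d·cosθ = (198)(8)cos(45°) = 1120 J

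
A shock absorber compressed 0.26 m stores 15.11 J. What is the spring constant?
k = 2·PE/x² = 2·15.11/(0.26)² = 447.0 N/m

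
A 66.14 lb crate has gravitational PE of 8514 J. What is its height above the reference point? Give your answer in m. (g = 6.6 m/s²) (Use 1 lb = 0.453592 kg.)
Convert to SI: m = 30.0006 kg, PE = 8514.0 J
h = PE/(mg) = 8514.0/(30.0006·6.6) = 43.0 m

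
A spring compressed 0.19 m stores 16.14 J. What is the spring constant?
k = 2·PE/x² = 2·16.14/(0.19)² = 894.2 N/m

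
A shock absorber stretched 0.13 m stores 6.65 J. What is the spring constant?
k = 2·PE/x² = 2·6.65/(0.13)² = 787.0 N/m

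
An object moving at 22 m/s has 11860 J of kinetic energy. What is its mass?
m = 2·KE/v² = 2·11860/(22)² = 49.01 kg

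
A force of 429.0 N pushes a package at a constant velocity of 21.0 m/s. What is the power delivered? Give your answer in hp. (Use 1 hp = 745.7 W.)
P = Fv = (429.0)(21.0) = 9009.0 W = 12.08 hp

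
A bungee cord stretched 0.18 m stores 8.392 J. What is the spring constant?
k = 2·PE/x² = 2·8.392/(0.18)² = 518.0 N/m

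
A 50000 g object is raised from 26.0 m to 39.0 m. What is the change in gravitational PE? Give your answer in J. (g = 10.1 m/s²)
Convert to SI: m = 50.0 kg, Δh = 13.0 m
ΔPE = mgΔh = (50.0)(10.1)(13.0) = 6565 J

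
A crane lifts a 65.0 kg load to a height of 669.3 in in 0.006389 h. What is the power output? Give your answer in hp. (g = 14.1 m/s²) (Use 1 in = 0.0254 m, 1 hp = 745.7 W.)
Convert to SI: m = 65.0 kg, h = 17.0002 m, t = 23.0004 s
P = mgh/t = (65.0)(14.1)(17.0002)/23.0004 = 677.41 W = 0.9084 hp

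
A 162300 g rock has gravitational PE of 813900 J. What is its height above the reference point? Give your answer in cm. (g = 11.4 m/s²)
Convert to SI: m = 162.3 kg, PE = 813900 J
h = PE/(mg) = 813900/(162.3·11.4) = 439.894 m = 43990 cm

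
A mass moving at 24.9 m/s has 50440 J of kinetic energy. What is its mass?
m = 2·KE/v² = 2·50440/(24.9)² = 162.7 kg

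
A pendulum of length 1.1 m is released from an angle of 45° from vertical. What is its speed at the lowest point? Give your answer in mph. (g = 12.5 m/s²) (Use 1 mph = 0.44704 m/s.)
h = L(1 − cosθ) = 1.1(1 − cos45°) = 0.322183 m
v = √(2gh) = √(2·12.5·0.322183) = 2.83806 m/s = 6.349 mph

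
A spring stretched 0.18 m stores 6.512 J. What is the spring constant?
k = 2·PE/x² = 2·6.512/(0.18)² = 402.0 N/m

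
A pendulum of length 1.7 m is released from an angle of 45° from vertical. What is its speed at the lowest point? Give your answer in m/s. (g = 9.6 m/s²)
h = L(1 − cosθ) = 1.7(1 − cos45°) = 0.497918 m
v = √(2gh) = √(2·9.6·0.497918) = 3.092 m/s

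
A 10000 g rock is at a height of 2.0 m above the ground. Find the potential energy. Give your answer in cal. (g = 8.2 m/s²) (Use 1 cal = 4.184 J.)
Convert to SI: m = 10.0 kg, h = 2.0 m
PE = mgh = (10.0)(8.2)(2.0) = 164.0 J = 39.2 cal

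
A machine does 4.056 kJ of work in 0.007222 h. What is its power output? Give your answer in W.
Convert to SI: W = 4056.0 J, t = 25.9992 s
P = W/t = 4056.0/25.9992 = 156.0 W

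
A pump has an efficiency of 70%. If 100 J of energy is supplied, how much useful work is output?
W_out = η·W_in = 0.7·100 = 70.0 J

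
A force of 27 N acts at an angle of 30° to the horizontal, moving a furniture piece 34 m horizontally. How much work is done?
W = F·d·cosθ = (27)(34)cos(30°) = 795.0 J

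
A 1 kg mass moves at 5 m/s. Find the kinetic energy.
KE = ½mv² = ½(1)(5)² = 12.5 J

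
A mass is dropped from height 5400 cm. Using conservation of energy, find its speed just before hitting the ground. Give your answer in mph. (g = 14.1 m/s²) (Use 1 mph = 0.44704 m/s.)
Convert to SI: h = 54.0 m
mgh = ½mv² ⇒ v = √(2gh) = √(2·14.1·54.0) = 39.0231 m/s = 87.29 mph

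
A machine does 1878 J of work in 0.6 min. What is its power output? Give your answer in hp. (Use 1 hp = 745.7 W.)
Convert to SI: W = 1878.0 J, t = 36.0 s
P = W/t = 1878.0/36.0 = 52.1667 W = 0.06996 hp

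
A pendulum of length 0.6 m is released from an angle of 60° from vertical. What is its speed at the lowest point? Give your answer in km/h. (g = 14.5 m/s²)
h = L(1 − cosθ) = 0.6(1 − cos60°) = 0.3 m
v = √(2gh) = √(2·14.5·0.3) = 2.94958 m/s = 10.62 km/h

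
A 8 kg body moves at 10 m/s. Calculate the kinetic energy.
KE = ½mv² = ½(8)(10)² = 400.0 J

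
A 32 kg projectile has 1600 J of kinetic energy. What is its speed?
v = √(2·KE/m) = √(2·1600/32) = 10.0 m/s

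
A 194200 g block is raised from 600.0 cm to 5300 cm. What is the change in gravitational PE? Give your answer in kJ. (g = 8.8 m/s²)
Convert to SI: m = 194.2 kg, Δh = 47.0 m
ΔPE = mgΔh = (194.2)(8.8)(47.0) = 80321.1 J = 80.32 kJ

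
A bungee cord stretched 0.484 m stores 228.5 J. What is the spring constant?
k = 2·PE/x² = 2·228.5/(0.484)² = 1951 N/m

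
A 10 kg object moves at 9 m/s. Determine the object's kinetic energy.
KE = ½mv² = ½(10)(9)² = 405.0 J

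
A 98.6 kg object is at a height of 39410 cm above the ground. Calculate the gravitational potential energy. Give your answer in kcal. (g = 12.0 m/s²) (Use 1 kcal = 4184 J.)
Convert to SI: m = 98.6 kg, h = 394.1 m
PE = mgh = (98.6)(12.0)(394.1) = 466299 J = 111.4 kcal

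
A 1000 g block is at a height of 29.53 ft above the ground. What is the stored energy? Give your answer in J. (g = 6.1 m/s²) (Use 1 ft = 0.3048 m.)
Convert to SI: m = 1.0 kg, h = 9.00074 m
PE = mgh = (1.0)(6.1)(9.00074) = 54.9 J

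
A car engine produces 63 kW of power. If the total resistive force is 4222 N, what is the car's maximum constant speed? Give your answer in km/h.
P = Fv ⇒ v = P/F = 63000 W/4222.0 N = 14.9218 m/s = 53.72 km/h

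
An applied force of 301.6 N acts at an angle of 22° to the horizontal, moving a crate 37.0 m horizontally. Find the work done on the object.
W = F·d·cosθ = (301.6)(37.0)cos(22°) = 10350 J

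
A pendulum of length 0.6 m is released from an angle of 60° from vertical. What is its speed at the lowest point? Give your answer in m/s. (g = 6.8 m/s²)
h = L(1 − cosθ) = 0.6(1 − cos60°) = 0.3 m
v = √(2gh) = √(2·6.8·0.3) = 2.02 m/s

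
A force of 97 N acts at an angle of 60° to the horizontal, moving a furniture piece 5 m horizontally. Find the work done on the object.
W = F·d·cosθ = (97)(5)cos(60°) = 242.5 J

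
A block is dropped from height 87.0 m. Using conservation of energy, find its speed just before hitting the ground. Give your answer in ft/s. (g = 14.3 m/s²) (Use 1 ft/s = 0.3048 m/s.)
mgh = ½mv² ⇒ v = √(2gh) = √(2·14.3·87.0) = 49.8819 m/s = 163.7 ft/s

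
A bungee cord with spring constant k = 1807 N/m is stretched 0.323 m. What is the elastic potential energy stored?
PE = ½kx² = ½(1807)(0.323)² = 94.26 J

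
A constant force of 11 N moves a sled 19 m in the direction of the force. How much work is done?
W = F·d = (11)(19) = 209.0 J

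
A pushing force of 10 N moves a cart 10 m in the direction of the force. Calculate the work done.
W = F·d = (10)(10) = 100.0 J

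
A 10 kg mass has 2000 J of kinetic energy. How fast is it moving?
v = √(2·KE/m) = √(2·2000/10) = 20.0 m/s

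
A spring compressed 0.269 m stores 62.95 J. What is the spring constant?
k = 2·PE/x² = 2·62.95/(0.269)² = 1740 N/m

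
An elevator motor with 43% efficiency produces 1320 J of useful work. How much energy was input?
W_in = W_out/η = 1320/0.43 = 3070 J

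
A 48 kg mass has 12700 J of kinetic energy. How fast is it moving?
v = √(2·KE/m) = √(2·12700/48) = 23.0 m/s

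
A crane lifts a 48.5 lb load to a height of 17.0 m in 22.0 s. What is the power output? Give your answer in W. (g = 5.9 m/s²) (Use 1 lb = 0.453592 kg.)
Convert to SI: m = 21.9992 kg, h = 17.0 m, t = 22.0 s
P = mgh/t = (21.9992)(5.9)(17.0)/22.0 = 100.3 W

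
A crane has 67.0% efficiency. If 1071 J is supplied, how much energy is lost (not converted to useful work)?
W_lost = W_in(1 − η) = 1071·(1 − 0.67) = 353.4 J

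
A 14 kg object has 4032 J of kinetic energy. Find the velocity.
v = √(2·KE/m) = √(2·4032/14) = 24.0 m/s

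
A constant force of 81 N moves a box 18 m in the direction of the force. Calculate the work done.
W = F·d = (81)(18) = 1458 J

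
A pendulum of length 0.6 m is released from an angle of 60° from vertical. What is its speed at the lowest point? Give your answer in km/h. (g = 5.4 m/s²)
h = L(1 − cosθ) = 0.6(1 − cos60°) = 0.3 m
v = √(2gh) = √(2·5.4·0.3) = 1.8 m/s = 6.48 km/h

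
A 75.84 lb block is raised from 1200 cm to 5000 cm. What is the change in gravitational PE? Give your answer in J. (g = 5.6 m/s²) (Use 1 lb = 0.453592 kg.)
Convert to SI: m = 34.4004 kg, Δh = 38.0 m
ΔPE = mgΔh = (34.4004)(5.6)(38.0) = 7320 J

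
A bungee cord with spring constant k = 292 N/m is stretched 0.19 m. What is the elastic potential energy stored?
PE = ½kx² = ½(292)(0.19)² = 5.271 J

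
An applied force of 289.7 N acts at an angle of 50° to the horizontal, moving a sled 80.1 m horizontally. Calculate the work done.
W = F·d·cosθ = (289.7)(80.1)cos(50°) = 14920 J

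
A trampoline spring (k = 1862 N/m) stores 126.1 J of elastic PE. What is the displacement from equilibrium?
x = √(2·PE/k) = √(2·126.1/1862) = 0.368 m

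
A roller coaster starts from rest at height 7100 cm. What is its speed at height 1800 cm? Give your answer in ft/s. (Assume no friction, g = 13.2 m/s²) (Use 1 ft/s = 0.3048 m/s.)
Convert to SI: h₁−h₂ = 53.0 m
mgh₁ = mgh₂ + ½mv² ⇒ v = √(2g(h₁−h₂)) = √(2·13.2·53.0) = 37.4059 m/s = 122.7 ft/s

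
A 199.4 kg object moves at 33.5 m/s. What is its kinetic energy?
KE = ½mv² = ½(199.4)(33.5)² = 111900 J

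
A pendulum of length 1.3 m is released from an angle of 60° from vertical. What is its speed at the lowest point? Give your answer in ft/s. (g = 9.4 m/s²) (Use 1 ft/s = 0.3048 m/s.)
h = L(1 − cosθ) = 1.3(1 − cos60°) = 0.65 m
v = √(2gh) = √(2·9.4·0.65) = 3.49571 m/s = 11.47 ft/s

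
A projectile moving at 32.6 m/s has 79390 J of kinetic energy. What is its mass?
m = 2·KE/v² = 2·79390/(32.6)² = 149.4 kg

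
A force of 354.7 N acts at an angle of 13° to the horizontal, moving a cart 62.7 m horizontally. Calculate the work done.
W = F·d·cosθ = (354.7)(62.7)cos(13°) = 21670 J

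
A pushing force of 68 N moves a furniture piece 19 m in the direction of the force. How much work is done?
W = F·d = (68)(19) = 1292 J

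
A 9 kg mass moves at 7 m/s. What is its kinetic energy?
KE = ½mv² = ½(9)(7)² = 220.5 J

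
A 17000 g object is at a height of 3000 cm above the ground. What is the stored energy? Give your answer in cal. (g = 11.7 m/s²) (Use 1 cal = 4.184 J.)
Convert to SI: m = 17.0 kg, h = 30.0 m
PE = mgh = (17.0)(11.7)(30.0) = 5967.0 J = 1426 cal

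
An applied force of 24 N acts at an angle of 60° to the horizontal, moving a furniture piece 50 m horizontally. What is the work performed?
W = F·d·cosθ = (24)(50)cos(60°) = 600.0 J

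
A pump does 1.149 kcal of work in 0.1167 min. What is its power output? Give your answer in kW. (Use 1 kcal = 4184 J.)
Convert to SI: W = 4807.42 J, t = 7.002 s
P = W/t = 4807.42/7.002 = 686.578 W = 0.6866 kW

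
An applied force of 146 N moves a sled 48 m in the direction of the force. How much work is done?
W = F·d = (146)(48) = 7008 J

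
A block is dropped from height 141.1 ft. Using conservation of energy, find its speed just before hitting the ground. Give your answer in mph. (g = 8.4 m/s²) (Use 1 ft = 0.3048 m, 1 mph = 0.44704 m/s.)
Convert to SI: h = 43.0073 m
mgh = ½mv² ⇒ v = √(2gh) = √(2·8.4·43.0073) = 26.8798 m/s = 60.13 mph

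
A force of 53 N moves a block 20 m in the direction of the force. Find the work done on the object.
W = F·d = (53)(20) = 1060 J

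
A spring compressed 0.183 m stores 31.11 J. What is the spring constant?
k = 2·PE/x² = 2·31.11/(0.183)² = 1858 N/m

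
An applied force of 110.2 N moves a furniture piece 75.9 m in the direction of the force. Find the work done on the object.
W = F·d = (110.2)(75.9) = 8364 J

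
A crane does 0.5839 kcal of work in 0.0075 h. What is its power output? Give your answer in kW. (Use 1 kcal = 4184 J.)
Convert to SI: W = 2443.04 J, t = 27.0 s
P = W/t = 2443.04/27.0 = 90.4829 W = 0.09048 kW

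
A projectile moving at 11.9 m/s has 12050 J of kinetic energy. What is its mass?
m = 2·KE/v² = 2·12050/(11.9)² = 170.2 kg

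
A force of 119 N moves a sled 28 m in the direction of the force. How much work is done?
W = F·d = (119)(28) = 3332 J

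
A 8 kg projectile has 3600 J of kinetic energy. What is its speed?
v = √(2·KE/m) = √(2·3600/8) = 30.0 m/s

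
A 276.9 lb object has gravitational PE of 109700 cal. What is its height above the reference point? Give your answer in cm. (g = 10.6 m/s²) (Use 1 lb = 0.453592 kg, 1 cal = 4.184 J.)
Convert to SI: m = 125.6 kg, PE = 458985 J
h = PE/(mg) = 458985/(125.6·10.6) = 344.7499 m = 34470 cm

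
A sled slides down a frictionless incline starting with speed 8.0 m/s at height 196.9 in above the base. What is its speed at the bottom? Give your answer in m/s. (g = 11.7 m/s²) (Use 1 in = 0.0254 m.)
Convert to SI: v₀ = 8.0 m/s, h = 5.00126 m
½mv₀² + mgh = ½mv² ⇒ v = √(v₀² + 2gh) = √(8.0² + 2·11.7·5.00126) = 13.45 m/s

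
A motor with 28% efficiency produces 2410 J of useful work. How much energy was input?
W_in = W_out/η = 2410/0.28 = 8607 J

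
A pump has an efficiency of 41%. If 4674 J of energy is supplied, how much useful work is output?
W_out = η·W_in = 0.41·4674 = 1916.34 J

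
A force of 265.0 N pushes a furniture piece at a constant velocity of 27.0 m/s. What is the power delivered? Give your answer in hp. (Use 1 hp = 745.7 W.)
P = Fv = (265.0)(27.0) = 7155.0 W = 9.595 hp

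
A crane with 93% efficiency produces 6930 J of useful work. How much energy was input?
W_in = W_out/η = 6930/0.93 = 7452 J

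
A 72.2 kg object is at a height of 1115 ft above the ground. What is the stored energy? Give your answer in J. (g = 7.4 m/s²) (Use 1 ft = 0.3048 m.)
Convert to SI: m = 72.2 kg, h = 339.852 m
PE = mgh = (72.2)(7.4)(339.852) = 181600 J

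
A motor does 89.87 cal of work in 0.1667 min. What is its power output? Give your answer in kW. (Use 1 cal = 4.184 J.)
Convert to SI: W = 376.016 J, t = 10.002 s
P = W/t = 376.016/10.002 = 37.5941 W = 0.03759 kW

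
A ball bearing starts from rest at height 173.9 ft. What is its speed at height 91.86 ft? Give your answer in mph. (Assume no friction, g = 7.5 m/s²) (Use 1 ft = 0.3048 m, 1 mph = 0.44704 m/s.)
Convert to SI: h₁−h₂ = 25.0058 m
mgh₁ = mgh₂ + ½mv² ⇒ v = √(2g(h₁−h₂)) = √(2·7.5·25.0058) = 19.3672 m/s = 43.32 mph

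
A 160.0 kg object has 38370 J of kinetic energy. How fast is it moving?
v = √(2·KE/m) = √(2·38370/160.0) = 21.9 m/s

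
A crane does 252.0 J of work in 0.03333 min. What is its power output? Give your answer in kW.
Convert to SI: W = 252.0 J, t = 1.9998 s
P = W/t = 252.0/1.9998 = 126.013 W = 0.126 kW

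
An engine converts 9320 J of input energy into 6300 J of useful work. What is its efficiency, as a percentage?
η = W_out/W_in = 6300/9320 = 67.6%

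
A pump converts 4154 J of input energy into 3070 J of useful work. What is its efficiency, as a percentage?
η = W_out/W_in = 3070/4154 = 73.9%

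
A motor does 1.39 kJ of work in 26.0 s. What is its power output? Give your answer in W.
Convert to SI: W = 1390.0 J, t = 26.0 s
P = W/t = 1390.0/26.0 = 53.46 W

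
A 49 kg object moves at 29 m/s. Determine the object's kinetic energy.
KE = ½mv² = ½(49)(29)² = 20604.5 J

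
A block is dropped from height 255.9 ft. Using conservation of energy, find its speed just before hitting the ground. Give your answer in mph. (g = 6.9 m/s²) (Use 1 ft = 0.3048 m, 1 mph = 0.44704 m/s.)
Convert to SI: h = 77.9983 m
mgh = ½mv² ⇒ v = √(2gh) = √(2·6.9·77.9983) = 32.8082 m/s = 73.39 mph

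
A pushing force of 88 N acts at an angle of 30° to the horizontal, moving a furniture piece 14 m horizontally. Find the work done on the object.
W = F·d·cosθ = (88)(14)cos(30°) = 1067 J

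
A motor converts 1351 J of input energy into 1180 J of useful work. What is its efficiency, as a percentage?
η = W_out/W_in = 1180/1351 = 87.34%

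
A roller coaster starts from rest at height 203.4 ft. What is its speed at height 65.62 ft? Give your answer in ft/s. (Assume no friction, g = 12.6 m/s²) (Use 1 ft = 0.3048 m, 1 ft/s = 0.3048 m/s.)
Convert to SI: h₁−h₂ = 41.9953 m
mgh₁ = mgh₂ + ½mv² ⇒ v = √(2g(h₁−h₂)) = √(2·12.6·41.9953) = 32.5313 m/s = 106.7 ft/s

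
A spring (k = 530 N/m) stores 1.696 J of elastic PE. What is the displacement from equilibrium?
x = √(2·PE/k) = √(2·1.696/530) = 0.08 m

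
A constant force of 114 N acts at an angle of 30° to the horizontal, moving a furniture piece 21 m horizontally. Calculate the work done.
W = F·d·cosθ = (114)(21)cos(30°) = 2073 J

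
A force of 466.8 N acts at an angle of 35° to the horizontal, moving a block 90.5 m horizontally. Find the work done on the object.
W = F·d·cosθ = (466.8)(90.5)cos(35°) = 34610 J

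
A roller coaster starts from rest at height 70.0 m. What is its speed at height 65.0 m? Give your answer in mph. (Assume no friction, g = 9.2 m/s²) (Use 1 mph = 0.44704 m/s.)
mgh₁ = mgh₂ + ½mv² ⇒ v = √(2g(h₁−h₂)) = √(2·9.2·5.0) = 9.59166 m/s = 21.46 mph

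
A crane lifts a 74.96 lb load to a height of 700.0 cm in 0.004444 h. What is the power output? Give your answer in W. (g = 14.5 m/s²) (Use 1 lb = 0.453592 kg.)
Convert to SI: m = 34.0013 kg, h = 7.0 m, t = 15.9984 s
P = mgh/t = (34.0013)(14.5)(7.0)/15.9984 = 215.7 W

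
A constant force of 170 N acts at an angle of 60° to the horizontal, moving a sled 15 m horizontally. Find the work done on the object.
W = F·d·cosθ = (170)(15)cos(60°) = 1275 J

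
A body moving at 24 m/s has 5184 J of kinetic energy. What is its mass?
m = 2·KE/v² = 2·5184/(24)² = 18.0 kg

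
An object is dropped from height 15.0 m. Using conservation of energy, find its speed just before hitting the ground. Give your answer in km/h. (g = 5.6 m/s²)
mgh = ½mv² ⇒ v = √(2gh) = √(2·5.6·15.0) = 12.9615 m/s = 46.66 km/h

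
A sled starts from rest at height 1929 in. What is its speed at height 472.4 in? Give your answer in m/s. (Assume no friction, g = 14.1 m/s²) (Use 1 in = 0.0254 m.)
Convert to SI: h₁−h₂ = 36.9976 m
mgh₁ = mgh₂ + ½mv² ⇒ v = √(2g(h₁−h₂)) = √(2·14.1·36.9976) = 32.3 m/s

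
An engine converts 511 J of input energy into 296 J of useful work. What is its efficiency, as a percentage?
η = W_out/W_in = 296/511 = 57.93%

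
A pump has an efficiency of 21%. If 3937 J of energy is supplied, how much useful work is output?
W_out = η·W_in = 0.21·3937 = 826.77 J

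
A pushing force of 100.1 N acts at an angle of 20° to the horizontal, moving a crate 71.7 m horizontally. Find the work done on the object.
W = F·d·cosθ = (100.1)(71.7)cos(20°) = 6744 J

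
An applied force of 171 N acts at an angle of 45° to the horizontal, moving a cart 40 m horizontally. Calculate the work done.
W = F·d·cosθ = (171)(40)cos(45°) = 4837 J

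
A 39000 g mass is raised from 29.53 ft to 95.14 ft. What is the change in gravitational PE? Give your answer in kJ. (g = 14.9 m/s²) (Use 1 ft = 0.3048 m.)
Convert to SI: m = 39.0 kg, Δh = 19.9979 m
ΔPE = mgΔh = (39.0)(14.9)(19.9979) = 11620.8 J = 11.62 kJ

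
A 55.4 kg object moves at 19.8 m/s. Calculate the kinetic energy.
KE = ½mv² = ½(55.4)(19.8)² = 10860 J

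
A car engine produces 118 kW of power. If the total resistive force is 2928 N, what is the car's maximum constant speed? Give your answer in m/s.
P = Fv ⇒ v = P/F = 118000 W/2928.0 N = 40.3 m/s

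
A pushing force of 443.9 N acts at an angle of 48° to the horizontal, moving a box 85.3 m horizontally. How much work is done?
W = F·d·cosθ = (443.9)(85.3)cos(48°) = 25340 J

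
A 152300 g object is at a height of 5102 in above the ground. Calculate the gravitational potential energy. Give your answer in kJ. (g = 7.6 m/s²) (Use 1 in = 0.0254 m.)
Convert to SI: m = 152.3 kg, h = 129.591 m
PE = mgh = (152.3)(7.6)(129.591) = 149999 J = 150.0 kJ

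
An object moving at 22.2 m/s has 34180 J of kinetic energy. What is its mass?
m = 2·KE/v² = 2·34180/(22.2)² = 138.7 kg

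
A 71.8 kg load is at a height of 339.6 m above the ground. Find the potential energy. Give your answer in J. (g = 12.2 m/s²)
PE = mgh = (71.8)(12.2)(339.6) = 297500 J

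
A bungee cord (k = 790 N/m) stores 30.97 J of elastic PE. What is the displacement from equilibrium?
x = √(2·PE/k) = √(2·30.97/790) = 0.28 m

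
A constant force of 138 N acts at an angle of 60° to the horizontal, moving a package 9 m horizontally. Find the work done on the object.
W = F·d·cosθ = (138)(9)cos(60°) = 621.0 J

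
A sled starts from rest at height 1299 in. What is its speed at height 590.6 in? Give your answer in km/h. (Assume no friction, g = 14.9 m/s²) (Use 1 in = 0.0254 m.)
Convert to SI: h₁−h₂ = 17.9934 m
mgh₁ = mgh₂ + ½mv² ⇒ v = √(2g(h₁−h₂)) = √(2·14.9·17.9934) = 23.156 m/s = 83.36 km/h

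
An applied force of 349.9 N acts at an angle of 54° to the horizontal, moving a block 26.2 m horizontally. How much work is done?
W = F·d·cosθ = (349.9)(26.2)cos(54°) = 5388 J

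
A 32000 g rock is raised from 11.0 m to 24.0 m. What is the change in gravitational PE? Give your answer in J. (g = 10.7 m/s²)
Convert to SI: m = 32.0 kg, Δh = 13.0 m
ΔPE = mgΔh = (32.0)(10.7)(13.0) = 4451 J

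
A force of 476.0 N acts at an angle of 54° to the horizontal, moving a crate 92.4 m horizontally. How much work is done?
W = F·d·cosθ = (476.0)(92.4)cos(54°) = 25850 J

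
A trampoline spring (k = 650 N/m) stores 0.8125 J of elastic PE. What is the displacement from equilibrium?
x = √(2·PE/k) = √(2·0.8125/650) = 0.05 m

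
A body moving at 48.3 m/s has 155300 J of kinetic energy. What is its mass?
m = 2·KE/v² = 2·155300/(48.3)² = 133.1 kg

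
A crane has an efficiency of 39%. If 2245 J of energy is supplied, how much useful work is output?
W_out = η·W_in = 0.39·2245 = 875.55 J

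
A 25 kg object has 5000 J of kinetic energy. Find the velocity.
v = √(2·KE/m) = √(2·5000/25) = 20.0 m/s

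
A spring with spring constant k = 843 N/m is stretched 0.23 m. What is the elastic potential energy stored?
PE = ½kx² = ½(843)(0.23)² = 22.3 J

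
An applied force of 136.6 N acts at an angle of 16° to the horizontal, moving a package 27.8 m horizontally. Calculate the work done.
W = F·d·cosθ = (136.6)(27.8)cos(16°) = 3650 J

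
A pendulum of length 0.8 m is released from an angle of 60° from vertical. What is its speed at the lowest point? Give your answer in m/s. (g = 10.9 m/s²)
h = L(1 − cosθ) = 0.8(1 − cos60°) = 0.4 m
v = √(2gh) = √(2·10.9·0.4) = 2.953 m/s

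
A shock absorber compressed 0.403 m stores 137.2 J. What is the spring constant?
k = 2·PE/x² = 2·137.2/(0.403)² = 1690 N/m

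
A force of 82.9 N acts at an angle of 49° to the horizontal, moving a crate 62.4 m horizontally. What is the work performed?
W = F·d·cosθ = (82.9)(62.4)cos(49°) = 3394 J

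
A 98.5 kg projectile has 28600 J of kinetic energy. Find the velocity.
v = √(2·KE/m) = √(2·28600/98.5) = 24.1 m/s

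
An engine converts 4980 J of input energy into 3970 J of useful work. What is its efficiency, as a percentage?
η = W_out/W_in = 3970/4980 = 79.72%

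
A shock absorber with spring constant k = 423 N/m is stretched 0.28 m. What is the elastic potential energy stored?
PE = ½kx² = ½(423)(0.28)² = 16.58 J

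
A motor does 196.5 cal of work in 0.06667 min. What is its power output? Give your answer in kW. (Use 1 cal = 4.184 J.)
Convert to SI: W = 822.156 J, t = 4.0002 s
P = W/t = 822.156/4.0002 = 205.529 W = 0.2055 kW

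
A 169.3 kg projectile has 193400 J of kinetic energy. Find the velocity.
v = √(2·KE/m) = √(2·193400/169.3) = 47.8 m/s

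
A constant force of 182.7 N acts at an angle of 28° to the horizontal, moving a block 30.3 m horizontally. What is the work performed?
W = F·d·cosθ = (182.7)(30.3)cos(28°) = 4888 J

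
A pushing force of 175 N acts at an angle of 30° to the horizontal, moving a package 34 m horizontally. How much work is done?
W = F·d·cosθ = (175)(34)cos(30°) = 5153 J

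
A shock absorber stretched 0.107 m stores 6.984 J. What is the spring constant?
k = 2·PE/x² = 2·6.984/(0.107)² = 1220 N/m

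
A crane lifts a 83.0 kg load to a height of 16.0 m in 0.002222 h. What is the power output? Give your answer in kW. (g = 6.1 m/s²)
Convert to SI: m = 83.0 kg, h = 16.0 m, t = 7.9992 s
P = mgh/t = (83.0)(6.1)(16.0)/7.9992 = 1012.7 W = 1.013 kW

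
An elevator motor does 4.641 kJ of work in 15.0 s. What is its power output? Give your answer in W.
Convert to SI: W = 4641.0 J, t = 15.0 s
P = W/t = 4641.0/15.0 = 309.4 W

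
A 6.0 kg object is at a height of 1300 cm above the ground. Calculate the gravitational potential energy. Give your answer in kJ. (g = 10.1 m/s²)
Convert to SI: m = 6.0 kg, h = 13.0 m
PE = mgh = (6.0)(10.1)(13.0) = 787.8 J = 0.7878 kJ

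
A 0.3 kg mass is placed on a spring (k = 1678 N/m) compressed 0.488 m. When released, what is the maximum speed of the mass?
½kx² = ½mv² ⇒ v = x√(k/m) = (0.488)√(1678/0.3) = 36.5 m/s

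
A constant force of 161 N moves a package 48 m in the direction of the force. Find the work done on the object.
W = F·d = (161)(48) = 7728 J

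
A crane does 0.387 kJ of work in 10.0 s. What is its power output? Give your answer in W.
Convert to SI: W = 387.0 J, t = 10.0 s
P = W/t = 387.0/10.0 = 38.7 W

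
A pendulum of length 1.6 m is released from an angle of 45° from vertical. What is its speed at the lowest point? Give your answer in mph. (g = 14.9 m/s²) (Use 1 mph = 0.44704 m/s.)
h = L(1 − cosθ) = 1.6(1 − cos45°) = 0.468629 m
v = √(2gh) = √(2·14.9·0.468629) = 3.737 m/s = 8.359 mph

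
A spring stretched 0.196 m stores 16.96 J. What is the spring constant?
k = 2·PE/x² = 2·16.96/(0.196)² = 883.0 N/m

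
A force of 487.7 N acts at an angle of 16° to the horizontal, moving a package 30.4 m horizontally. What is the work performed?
W = F·d·cosθ = (487.7)(30.4)cos(16°) = 14250 J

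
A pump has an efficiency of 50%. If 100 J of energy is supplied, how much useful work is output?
W_out = η·W_in = 0.5·100 = 50.0 J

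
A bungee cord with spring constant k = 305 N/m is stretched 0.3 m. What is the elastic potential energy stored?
PE = ½kx² = ½(305)(0.3)² = 13.73 J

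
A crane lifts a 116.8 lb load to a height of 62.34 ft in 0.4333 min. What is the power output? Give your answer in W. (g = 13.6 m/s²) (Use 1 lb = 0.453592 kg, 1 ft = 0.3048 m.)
Convert to SI: m = 52.9795 kg, h = 19.0012 m, t = 25.998 s
P = mgh/t = (52.9795)(13.6)(19.0012)/25.998 = 526.6 W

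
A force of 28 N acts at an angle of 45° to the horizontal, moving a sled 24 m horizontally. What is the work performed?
W = F·d·cosθ = (28)(24)cos(45°) = 475.2 J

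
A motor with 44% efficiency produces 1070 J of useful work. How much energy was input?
W_in = W_out/η = 1070/0.44 = 2432 J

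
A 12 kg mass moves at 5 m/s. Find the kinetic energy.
KE = ½mv² = ½(12)(5)² = 150.0 J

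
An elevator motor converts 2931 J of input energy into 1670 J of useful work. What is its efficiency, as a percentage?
η = W_out/W_in = 1670/2931 = 56.98%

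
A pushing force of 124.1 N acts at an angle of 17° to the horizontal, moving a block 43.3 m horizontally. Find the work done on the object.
W = F·d·cosθ = (124.1)(43.3)cos(17°) = 5139 J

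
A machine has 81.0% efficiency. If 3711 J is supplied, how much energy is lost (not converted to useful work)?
W_lost = W_in(1 − η) = 3711·(1 − 0.81) = 705.1 J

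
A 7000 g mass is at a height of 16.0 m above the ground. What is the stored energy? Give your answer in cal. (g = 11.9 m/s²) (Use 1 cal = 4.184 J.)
Convert to SI: m = 7.0 kg, h = 16.0 m
PE = mgh = (7.0)(11.9)(16.0) = 1332.8 J = 318.5 cal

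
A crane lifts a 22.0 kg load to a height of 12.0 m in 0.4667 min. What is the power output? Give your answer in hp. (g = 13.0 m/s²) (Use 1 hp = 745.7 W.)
Convert to SI: m = 22.0 kg, h = 12.0 m, t = 28.002 s
P = mgh/t = (22.0)(13.0)(12.0)/28.002 = 122.563 W = 0.1644 hp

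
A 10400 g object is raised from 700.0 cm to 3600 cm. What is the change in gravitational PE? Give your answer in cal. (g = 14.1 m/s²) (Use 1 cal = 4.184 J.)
Convert to SI: m = 10.4 kg, Δh = 29.0 m
ΔPE = mgΔh = (10.4)(14.1)(29.0) = 4252.56 J = 1016 cal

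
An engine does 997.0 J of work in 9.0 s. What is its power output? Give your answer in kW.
P = W/t = 997.0/9.0 = 110.778 W = 0.1108 kW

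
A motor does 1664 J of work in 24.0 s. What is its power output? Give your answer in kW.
P = W/t = 1664.0/24.0 = 69.3333 W = 0.06933 kW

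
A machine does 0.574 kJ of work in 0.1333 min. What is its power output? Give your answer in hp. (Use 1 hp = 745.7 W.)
Convert to SI: W = 574.0 J, t = 7.998 s
P = W/t = 574.0/7.998 = 71.7679 W = 0.09624 hp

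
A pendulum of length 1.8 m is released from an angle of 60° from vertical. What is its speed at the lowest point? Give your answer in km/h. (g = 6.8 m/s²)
h = L(1 − cosθ) = 1.8(1 − cos60°) = 0.9 m
v = √(2gh) = √(2·6.8·0.9) = 3.49857 m/s = 12.59 km/h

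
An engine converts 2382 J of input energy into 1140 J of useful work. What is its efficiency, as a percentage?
η = W_out/W_in = 1140/2382 = 47.86%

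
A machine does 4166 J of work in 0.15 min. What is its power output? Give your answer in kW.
Convert to SI: W = 4166.0 J, t = 9.0 s
P = W/t = 4166.0/9.0 = 462.889 W = 0.4629 kW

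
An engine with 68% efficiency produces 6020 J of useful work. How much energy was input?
W_in = W_out/η = 6020/0.68 = 8853 J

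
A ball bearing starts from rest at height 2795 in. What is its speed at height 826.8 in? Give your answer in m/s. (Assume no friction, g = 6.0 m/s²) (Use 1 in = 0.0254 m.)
Convert to SI: h₁−h₂ = 49.9923 m
mgh₁ = mgh₂ + ½mv² ⇒ v = √(2g(h₁−h₂)) = √(2·6.0·49.9923) = 24.49 m/s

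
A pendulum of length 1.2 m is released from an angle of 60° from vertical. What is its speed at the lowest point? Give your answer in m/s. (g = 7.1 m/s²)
h = L(1 − cosθ) = 1.2(1 − cos60°) = 0.6 m
v = √(2gh) = √(2·7.1·0.6) = 2.919 m/s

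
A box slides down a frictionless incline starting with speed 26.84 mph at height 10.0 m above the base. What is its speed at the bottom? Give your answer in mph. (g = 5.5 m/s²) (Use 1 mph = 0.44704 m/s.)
Convert to SI: v₀ = 11.9986 m/s, h = 10.0 m
½mv₀² + mgh = ½mv² ⇒ v = √(v₀² + 2gh) = √(11.9986² + 2·5.5·10.0) = 15.9363 m/s = 35.65 mph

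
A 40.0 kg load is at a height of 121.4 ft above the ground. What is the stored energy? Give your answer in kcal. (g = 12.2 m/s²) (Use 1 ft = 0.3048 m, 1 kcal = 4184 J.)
Convert to SI: m = 40.0 kg, h = 37.0027 m
PE = mgh = (40.0)(12.2)(37.0027) = 18057.3 J = 4.316 kcal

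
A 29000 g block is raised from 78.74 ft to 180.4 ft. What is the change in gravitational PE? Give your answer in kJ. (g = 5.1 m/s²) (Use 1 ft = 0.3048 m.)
Convert to SI: m = 29.0 kg, Δh = 30.986 m
ΔPE = mgΔh = (29.0)(5.1)(30.986) = 4582.82 J = 4.583 kJ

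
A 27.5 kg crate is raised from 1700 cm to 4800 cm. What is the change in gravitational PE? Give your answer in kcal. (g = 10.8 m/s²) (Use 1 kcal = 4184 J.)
Convert to SI: m = 27.5 kg, Δh = 31.0 m
ΔPE = mgΔh = (27.5)(10.8)(31.0) = 9207.0 J = 2.201 kcal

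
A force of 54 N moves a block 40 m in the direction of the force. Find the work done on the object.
W = F·d = (54)(40) = 2160 J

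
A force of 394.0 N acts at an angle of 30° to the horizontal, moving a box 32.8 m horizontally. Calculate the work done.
W = F·d·cosθ = (394.0)(32.8)cos(30°) = 11190 J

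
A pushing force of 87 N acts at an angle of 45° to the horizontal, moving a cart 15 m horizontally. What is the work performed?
W = F·d·cosθ = (87)(15)cos(45°) = 922.8 J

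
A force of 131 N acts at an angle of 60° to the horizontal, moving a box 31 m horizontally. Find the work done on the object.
W = F·d·cosθ = (131)(31)cos(60°) = 2031 J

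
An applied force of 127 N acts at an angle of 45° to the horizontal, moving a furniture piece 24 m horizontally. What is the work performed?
W = F·d·cosθ = (127)(24)cos(45°) = 2155 J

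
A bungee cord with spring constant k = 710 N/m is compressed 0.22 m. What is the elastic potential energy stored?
PE = ½kx² = ½(710)(0.22)² = 17.18 J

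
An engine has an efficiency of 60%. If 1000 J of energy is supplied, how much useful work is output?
W_out = η·W_in = 0.6·1000 = 600.0 J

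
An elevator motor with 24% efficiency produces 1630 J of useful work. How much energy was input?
W_in = W_out/η = 1630/0.24 = 6792 J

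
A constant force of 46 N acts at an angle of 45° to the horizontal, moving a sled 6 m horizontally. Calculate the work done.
W = F·d·cosθ = (46)(6)cos(45°) = 195.2 J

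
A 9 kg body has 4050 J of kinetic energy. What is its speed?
v = √(2·KE/m) = √(2·4050/9) = 30.0 m/s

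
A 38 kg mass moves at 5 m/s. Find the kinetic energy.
KE = ½mv² = ½(38)(5)² = 475.0 J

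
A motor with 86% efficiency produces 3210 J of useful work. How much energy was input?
W_in = W_out/η = 3210/0.86 = 3733 J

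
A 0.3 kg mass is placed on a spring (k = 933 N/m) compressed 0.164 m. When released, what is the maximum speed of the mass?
½kx² = ½mv² ⇒ v = x√(k/m) = (0.164)√(933/0.3) = 9.146 m/s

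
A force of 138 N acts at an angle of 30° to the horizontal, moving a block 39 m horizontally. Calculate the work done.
W = F·d·cosθ = (138)(39)cos(30°) = 4661 J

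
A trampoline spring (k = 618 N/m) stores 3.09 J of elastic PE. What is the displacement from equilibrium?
x = √(2·PE/k) = √(2·3.09/618) = 0.1 m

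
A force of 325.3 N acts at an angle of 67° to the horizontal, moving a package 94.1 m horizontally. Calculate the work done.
W = F·d·cosθ = (325.3)(94.1)cos(67°) = 11960 J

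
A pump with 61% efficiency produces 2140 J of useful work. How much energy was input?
W_in = W_out/η = 2140/0.61 = 3508 J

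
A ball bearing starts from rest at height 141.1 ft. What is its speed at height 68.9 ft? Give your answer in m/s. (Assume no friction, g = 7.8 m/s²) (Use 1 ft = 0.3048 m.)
Convert to SI: h₁−h₂ = 22.0066 m
mgh₁ = mgh₂ + ½mv² ⇒ v = √(2g(h₁−h₂)) = √(2·7.8·22.0066) = 18.53 m/s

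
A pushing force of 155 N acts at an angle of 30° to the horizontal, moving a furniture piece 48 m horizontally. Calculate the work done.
W = F·d·cosθ = (155)(48)cos(30°) = 6443 J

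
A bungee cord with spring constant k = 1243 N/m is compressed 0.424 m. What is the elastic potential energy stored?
PE = ½kx² = ½(1243)(0.424)² = 111.7 J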